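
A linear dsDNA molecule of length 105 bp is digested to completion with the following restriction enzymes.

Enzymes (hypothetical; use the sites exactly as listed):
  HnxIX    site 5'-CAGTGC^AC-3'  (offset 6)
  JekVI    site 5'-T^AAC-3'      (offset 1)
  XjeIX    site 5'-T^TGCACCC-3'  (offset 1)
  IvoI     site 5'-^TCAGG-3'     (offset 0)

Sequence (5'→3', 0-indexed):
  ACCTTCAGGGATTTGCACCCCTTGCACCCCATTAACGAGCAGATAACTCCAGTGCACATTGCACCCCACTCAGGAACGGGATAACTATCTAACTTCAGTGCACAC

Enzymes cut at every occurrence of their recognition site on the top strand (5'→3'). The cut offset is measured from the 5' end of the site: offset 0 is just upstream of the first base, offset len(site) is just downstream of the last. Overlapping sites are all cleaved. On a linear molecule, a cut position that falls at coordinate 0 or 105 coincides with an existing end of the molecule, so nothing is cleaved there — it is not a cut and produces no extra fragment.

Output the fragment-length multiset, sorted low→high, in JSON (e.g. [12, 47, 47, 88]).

Scan for sites:
  HnxIX CAGTGCAC/6: at [49, 95] ⇒ [55, 101]
  JekVI TAAC/1: at [32, 43, 81, 89] ⇒ [33, 44, 82, 90]
  XjeIX TTGCACCC/1: at [12, 21, 58] ⇒ [13, 22, 59]
  IvoI TCAGG/0: at [4, 69] ⇒ [4, 69]

Pooled cuts: [4, 13, 22, 33, 44, 55, 59, 69, 82, 90, 101]

Fragment lengths:
  [0,4): 4 bp
  [4,13): 9 bp
  [13,22): 9 bp
  [22,33): 11 bp
  [33,44): 11 bp
  [44,55): 11 bp
  [55,59): 4 bp
  [59,69): 10 bp
  [69,82): 13 bp
  [82,90): 8 bp
  [90,101): 11 bp
  [101,105): 4 bp

[4,4,4,8,9,9,10,11,11,11,11,13]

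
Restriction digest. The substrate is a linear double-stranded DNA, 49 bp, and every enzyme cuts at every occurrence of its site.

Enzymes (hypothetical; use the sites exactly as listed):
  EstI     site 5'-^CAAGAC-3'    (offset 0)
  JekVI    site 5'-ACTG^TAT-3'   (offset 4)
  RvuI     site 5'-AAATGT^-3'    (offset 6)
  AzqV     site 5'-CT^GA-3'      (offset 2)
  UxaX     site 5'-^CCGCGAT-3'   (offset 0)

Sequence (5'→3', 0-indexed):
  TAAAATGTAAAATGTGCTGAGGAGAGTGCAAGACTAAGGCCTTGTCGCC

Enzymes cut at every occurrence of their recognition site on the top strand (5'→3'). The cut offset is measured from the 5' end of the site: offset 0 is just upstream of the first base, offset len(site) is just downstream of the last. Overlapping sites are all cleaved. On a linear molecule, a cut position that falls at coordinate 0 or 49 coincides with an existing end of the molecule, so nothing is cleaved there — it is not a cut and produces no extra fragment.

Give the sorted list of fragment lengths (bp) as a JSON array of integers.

Scan for sites:
  EstI CAAGAC/0: at [28] ⇒ [28]
  JekVI (ACTGTAT, off=4): no sites
  RvuI AAATGT/6: at [2, 9] ⇒ [8, 15]
  AzqV CTGA/2: at [16] ⇒ [18]
  UxaX (CCGCGAT, off=0): no sites

Pooled cuts: [8, 15, 18, 28]

Fragment lengths:
  [0,8): 8 bp
  [8,15): 7 bp
  [15,18): 3 bp
  [18,28): 10 bp
  [28,49): 21 bp

[3,7,8,10,21]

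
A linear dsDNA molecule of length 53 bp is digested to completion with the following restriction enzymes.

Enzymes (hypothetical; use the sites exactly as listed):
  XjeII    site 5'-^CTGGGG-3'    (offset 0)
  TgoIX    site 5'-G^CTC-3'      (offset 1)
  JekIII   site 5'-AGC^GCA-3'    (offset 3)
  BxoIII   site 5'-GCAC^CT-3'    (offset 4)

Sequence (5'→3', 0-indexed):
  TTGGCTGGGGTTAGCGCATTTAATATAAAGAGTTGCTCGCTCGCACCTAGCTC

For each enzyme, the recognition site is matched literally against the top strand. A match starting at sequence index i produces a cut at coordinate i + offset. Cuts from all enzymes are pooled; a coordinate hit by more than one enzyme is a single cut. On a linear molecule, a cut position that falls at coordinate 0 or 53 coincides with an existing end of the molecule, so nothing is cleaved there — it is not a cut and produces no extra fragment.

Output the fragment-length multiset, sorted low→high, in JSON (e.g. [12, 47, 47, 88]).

Per-enzyme occurrences:
  XjeII CTGGGG/0: at [4] ⇒ [4]
  TgoIX GCTC/1: at [34, 38, 49] ⇒ [35, 39, 50]
  JekIII AGCGCA/3: at [12] ⇒ [15]
  BxoIII GCACCT/4: at [42] ⇒ [46]

All cut coordinates (distinct, sorted): [4, 15, 35, 39, 46, 50]

Fragments:
  [0,4): 4 bp
  [4,15): 11 bp
  [15,35): 20 bp
  [35,39): 4 bp
  [39,46): 7 bp
  [46,50): 4 bp
  [50,53): 3 bp

[3,4,4,4,7,11,20]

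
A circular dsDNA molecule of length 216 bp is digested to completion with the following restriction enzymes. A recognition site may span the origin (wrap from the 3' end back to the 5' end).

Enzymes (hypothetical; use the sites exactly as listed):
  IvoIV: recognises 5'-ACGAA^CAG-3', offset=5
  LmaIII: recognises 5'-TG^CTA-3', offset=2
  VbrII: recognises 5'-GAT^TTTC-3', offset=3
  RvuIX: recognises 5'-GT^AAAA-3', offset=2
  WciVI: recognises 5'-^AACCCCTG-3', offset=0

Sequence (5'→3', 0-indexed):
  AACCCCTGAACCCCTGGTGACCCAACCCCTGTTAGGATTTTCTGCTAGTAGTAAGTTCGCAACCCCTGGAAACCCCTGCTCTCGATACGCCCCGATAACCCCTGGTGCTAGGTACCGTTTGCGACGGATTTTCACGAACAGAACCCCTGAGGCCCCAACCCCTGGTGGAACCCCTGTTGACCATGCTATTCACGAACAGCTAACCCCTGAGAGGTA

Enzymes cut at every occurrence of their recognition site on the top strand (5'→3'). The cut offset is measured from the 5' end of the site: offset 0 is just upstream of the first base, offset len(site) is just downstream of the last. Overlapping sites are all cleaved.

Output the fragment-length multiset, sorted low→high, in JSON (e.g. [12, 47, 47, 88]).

[3,5,6,8,9,10,11,11,12,15,15,15,15,16,17,22,26]

Scan for sites:
  IvoIV (ACGAACAG, off=5): starts [133, 191] → cuts [138, 196]
  LmaIII (TGCTA, off=2): starts [42, 105, 183] → cuts [44, 107, 185]
  VbrII (GATTTTC, off=3): starts [35, 126] → cuts [38, 129]
  RvuIX (GTAAAA, off=2): no sites
  WciVI (AACCCCTG, off=0): starts [0, 8, 23, 60, 70, 96, 141, 156, 168, 201] → cuts [0, 8, 23, 60, 70, 96, 141, 156, 168, 201]

Pooled cuts: [0, 8, 23, 38, 44, 60, 70, 96, 107, 129, 138, 141, 156, 168, 185, 196, 201]

Fragment lengths:
  0→8: 8 bp
  8→23: 15 bp
  23→38: 15 bp
  38→44: 6 bp
  44→60: 16 bp
  60→70: 10 bp
  70→96: 26 bp
  96→107: 11 bp
  107→129: 22 bp
  129→138: 9 bp
  138→141: 3 bp
  141→156: 15 bp
  156→168: 12 bp
  168→185: 17 bp
  185→196: 11 bp
  196→201: 5 bp
  201→0 (wrap): 216-201+0 = 15 bp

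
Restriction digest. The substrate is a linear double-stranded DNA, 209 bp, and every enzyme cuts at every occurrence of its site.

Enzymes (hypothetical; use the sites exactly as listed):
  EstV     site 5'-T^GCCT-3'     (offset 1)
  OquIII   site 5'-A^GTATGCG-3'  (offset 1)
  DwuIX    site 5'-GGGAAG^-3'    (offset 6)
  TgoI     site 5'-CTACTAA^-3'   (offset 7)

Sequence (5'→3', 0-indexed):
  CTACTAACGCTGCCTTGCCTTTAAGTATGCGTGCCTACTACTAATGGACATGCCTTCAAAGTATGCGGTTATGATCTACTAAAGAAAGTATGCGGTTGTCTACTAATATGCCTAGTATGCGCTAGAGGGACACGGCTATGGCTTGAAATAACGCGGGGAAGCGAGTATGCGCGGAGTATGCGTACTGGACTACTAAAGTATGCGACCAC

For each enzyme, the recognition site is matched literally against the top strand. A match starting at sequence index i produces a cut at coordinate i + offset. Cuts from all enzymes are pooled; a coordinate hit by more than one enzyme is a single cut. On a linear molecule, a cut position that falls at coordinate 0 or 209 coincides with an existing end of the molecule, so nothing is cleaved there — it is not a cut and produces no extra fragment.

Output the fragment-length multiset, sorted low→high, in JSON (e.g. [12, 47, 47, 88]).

[1,3,3,4,5,5,5,7,7,8,8,9,11,12,12,19,21,22,47]

Site scan:
  EstV (TGCCT, off=1): starts [10, 15, 31, 50, 108] → cuts [11, 16, 32, 51, 109]
  OquIII (AGTATGCG, off=1): starts [23, 59, 86, 113, 163, 174, 196] → cuts [24, 60, 87, 114, 164, 175, 197]
  DwuIX (GGGAAG, off=6): starts [155] → cuts [161]
  TgoI (CTACTAA, off=7): starts [0, 37, 75, 99, 189] → cuts [7, 44, 82, 106, 196]

All cut coordinates (distinct, sorted): [7, 11, 16, 24, 32, 44, 51, 60, 82, 87, 106, 109, 114, 161, 164, 175, 196, 197]

Fragment lengths:
  [0,7): 7 bp
  [7,11): 4 bp
  [11,16): 5 bp
  [16,24): 8 bp
  [24,32): 8 bp
  [32,44): 12 bp
  [44,51): 7 bp
  [51,60): 9 bp
  [60,82): 22 bp
  [82,87): 5 bp
  [87,106): 19 bp
  [106,109): 3 bp
  [109,114): 5 bp
  [114,161): 47 bp
  [161,164): 3 bp
  [164,175): 11 bp
  [175,196): 21 bp
  [196,197): 1 bp
  [197,209): 12 bp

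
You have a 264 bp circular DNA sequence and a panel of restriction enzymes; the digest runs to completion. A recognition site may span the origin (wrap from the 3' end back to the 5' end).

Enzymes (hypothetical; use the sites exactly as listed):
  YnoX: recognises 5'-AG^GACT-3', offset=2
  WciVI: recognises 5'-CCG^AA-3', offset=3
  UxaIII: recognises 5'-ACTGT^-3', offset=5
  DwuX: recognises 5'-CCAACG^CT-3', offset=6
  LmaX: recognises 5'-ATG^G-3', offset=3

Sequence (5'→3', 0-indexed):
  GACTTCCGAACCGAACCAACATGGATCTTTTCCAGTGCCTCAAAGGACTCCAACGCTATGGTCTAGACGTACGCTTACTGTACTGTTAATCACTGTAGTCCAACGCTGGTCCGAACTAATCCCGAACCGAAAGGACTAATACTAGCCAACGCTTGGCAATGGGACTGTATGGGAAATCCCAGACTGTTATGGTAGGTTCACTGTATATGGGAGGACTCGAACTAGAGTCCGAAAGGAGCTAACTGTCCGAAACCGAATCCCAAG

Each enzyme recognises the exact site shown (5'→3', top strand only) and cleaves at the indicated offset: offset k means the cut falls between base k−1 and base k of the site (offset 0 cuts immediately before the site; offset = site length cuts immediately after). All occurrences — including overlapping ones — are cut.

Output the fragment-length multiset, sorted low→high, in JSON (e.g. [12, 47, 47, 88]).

[3,3,4,4,4,5,5,5,5,5,6,7,8,8,9,9,10,10,10,10,11,13,15,16,18,18,21,22]

Site scan:
  YnoX (AGGACT, off=2): starts [43, 131, 211, 262] → cuts [0, 45, 133, 213]
  WciVI (CCGAA, off=3): starts [5, 10, 110, 121, 126, 228, 246, 252] → cuts [8, 13, 113, 124, 129, 231, 249, 255]
  UxaIII (ACTGT, off=5): starts [76, 81, 91, 163, 182, 199, 241] → cuts [81, 86, 96, 168, 187, 204, 246]
  DwuX (CCAACGCT, off=6): starts [49, 99, 145] → cuts [55, 105, 151]
  LmaX (ATGG, off=3): starts [20, 57, 158, 168, 188, 206] → cuts [23, 60, 161, 171, 191, 209]

All cut coordinates (distinct, sorted): [0, 8, 13, 23, 45, 55, 60, 81, 86, 96, 105, 113, 124, 129, 133, 151, 161, 168, 171, 187, 191, 204, 209, 213, 231, 246, 249, 255]

Fragments:
  0→8: 8 bp
  8→13: 5 bp
  13→23: 10 bp
  23→45: 22 bp
  45→55: 10 bp
  55→60: 5 bp
  60→81: 21 bp
  81→86: 5 bp
  86→96: 10 bp
  96→105: 9 bp
  105→113: 8 bp
  113→124: 11 bp
  124→129: 5 bp
  129→133: 4 bp
  133→151: 18 bp
  151→161: 10 bp
  161→168: 7 bp
  168→171: 3 bp
  171→187: 16 bp
  187→191: 4 bp
  191→204: 13 bp
  204→209: 5 bp
  209→213: 4 bp
  213→231: 18 bp
  231→246: 15 bp
  246→249: 3 bp
  249→255: 6 bp
  255→0 (wrap): 264-255+0 = 9 bp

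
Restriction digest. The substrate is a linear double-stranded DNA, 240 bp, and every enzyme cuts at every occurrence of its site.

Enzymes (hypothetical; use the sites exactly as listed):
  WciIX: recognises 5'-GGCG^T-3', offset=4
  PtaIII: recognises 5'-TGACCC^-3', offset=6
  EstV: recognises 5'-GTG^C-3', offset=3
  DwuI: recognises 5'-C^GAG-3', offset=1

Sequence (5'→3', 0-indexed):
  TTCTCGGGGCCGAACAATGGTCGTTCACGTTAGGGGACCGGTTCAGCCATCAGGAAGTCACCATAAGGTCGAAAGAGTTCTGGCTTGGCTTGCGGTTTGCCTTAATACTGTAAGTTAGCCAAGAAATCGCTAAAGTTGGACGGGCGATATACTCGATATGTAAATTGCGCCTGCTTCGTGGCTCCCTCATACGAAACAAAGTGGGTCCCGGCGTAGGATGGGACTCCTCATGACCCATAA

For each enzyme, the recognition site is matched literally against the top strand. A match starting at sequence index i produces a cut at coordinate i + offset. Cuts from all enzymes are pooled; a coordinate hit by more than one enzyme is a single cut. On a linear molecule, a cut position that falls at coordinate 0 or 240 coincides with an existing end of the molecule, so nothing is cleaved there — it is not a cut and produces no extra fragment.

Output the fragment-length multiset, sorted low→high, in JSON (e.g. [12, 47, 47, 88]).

[4,23,213]

Site scan:
  WciIX (GGCGT, off=4): starts [209] → cuts [213]
  PtaIII (TGACCC, off=6): starts [230] → cuts [236]
  EstV (GTGC, off=3): no sites
  DwuI (CGAG, off=1): no sites

All cut coordinates (distinct, sorted): [213, 236]

Fragments:
  [0,213): 213 bp
  [213,236): 23 bp
  [236,240): 4 bp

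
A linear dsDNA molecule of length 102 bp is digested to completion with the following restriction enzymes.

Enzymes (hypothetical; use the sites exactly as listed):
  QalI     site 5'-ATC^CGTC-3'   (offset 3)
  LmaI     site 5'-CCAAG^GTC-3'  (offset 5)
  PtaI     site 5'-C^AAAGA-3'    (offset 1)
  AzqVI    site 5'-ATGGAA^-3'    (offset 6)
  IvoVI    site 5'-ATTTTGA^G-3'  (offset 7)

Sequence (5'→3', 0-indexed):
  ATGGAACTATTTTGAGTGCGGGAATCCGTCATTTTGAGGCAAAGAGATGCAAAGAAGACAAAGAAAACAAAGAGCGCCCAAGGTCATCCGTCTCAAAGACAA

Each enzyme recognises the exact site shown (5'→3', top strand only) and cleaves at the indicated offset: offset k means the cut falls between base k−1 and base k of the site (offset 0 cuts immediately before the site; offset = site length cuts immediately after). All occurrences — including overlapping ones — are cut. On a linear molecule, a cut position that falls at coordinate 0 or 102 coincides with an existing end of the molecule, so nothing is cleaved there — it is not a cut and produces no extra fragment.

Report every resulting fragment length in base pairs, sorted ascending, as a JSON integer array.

[3,6,6,6,8,9,9,9,10,11,11,14]

Site scan:
  QalI ATCCGTC/3: at [23, 85] ⇒ [26, 88]
  LmaI CCAAGGTC/5: at [77] ⇒ [82]
  PtaI CAAAGA/1: at [39, 49, 58, 67, 93] ⇒ [40, 50, 59, 68, 94]
  AzqVI ATGGAA/6: at [0] ⇒ [6]
  IvoVI ATTTTGAG/7: at [8, 30] ⇒ [15, 37]

All cut coordinates (distinct, sorted): [6, 15, 26, 37, 40, 50, 59, 68, 82, 88, 94]

Fragments:
  [0,6): 6 bp
  [6,15): 9 bp
  [15,26): 11 bp
  [26,37): 11 bp
  [37,40): 3 bp
  [40,50): 10 bp
  [50,59): 9 bp
  [59,68): 9 bp
  [68,82): 14 bp
  [82,88): 6 bp
  [88,94): 6 bp
  [94,102): 8 bp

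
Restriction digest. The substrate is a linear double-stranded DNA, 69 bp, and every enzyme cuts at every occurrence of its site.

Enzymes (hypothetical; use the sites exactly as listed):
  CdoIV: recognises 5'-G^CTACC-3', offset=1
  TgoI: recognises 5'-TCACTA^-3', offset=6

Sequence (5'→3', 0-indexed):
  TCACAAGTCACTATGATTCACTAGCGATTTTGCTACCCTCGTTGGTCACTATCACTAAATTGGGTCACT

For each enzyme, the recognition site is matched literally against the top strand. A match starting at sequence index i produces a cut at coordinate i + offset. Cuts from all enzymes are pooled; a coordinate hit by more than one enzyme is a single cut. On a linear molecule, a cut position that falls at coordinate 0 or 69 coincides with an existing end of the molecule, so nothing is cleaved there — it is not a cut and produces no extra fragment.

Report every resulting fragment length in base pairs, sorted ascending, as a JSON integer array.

[6,9,10,12,13,19]

Scan for sites:
  CdoIV (GCTACC, off=1): starts [31] → cuts [32]
  TgoI (TCACTA, off=6): starts [7, 17, 45, 51] → cuts [13, 23, 51, 57]

All cut coordinates (distinct, sorted): [13, 23, 32, 51, 57]

Fragments:
  [0,13): 13 bp
  [13,23): 10 bp
  [23,32): 9 bp
  [32,51): 19 bp
  [51,57): 6 bp
  [57,69): 12 bp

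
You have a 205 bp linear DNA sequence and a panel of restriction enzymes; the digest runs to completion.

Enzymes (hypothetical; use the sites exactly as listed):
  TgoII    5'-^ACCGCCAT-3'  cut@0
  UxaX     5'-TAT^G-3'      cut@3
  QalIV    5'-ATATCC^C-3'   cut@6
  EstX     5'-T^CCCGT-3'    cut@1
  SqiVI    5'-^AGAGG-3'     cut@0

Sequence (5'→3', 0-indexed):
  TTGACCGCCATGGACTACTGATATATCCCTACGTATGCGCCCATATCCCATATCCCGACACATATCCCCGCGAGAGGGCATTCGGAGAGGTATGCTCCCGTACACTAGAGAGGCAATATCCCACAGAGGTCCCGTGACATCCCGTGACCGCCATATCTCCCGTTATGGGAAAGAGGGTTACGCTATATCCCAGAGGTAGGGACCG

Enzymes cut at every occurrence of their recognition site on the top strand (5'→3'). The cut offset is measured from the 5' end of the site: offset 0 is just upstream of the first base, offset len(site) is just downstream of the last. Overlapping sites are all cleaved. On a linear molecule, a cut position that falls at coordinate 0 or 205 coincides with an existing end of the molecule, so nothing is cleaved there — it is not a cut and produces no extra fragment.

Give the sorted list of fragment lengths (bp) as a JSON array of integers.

[1,3,3,3,5,5,6,6,7,8,8,8,10,12,12,12,12,13,13,14,19,25]

Per-enzyme occurrences:
  TgoII ACCGCCAT/0: at [3, 146] ⇒ [3, 146]
  UxaX TATG/3: at [33, 90, 163] ⇒ [36, 93, 166]
  QalIV ATATCCC/6: at [22, 42, 49, 61, 115, 184] ⇒ [28, 48, 55, 67, 121, 190]
  EstX TCCCGT/1: at [95, 129, 139, 157] ⇒ [96, 130, 140, 158]
  SqiVI AGAGG/0: at [72, 85, 108, 124, 171, 191] ⇒ [72, 85, 108, 124, 171, 191]

All cut coordinates (distinct, sorted): [3, 28, 36, 48, 55, 67, 72, 85, 93, 96, 108, 121, 124, 130, 140, 146, 158, 166, 171, 190, 191]

Fragment lengths:
  [0,3): 3 bp
  [3,28): 25 bp
  [28,36): 8 bp
  [36,48): 12 bp
  [48,55): 7 bp
  [55,67): 12 bp
  [67,72): 5 bp
  [72,85): 13 bp
  [85,93): 8 bp
  [93,96): 3 bp
  [96,108): 12 bp
  [108,121): 13 bp
  [121,124): 3 bp
  [124,130): 6 bp
  [130,140): 10 bp
  [140,146): 6 bp
  [146,158): 12 bp
  [158,166): 8 bp
  [166,171): 5 bp
  [171,190): 19 bp
  [190,191): 1 bp
  [191,205): 14 bp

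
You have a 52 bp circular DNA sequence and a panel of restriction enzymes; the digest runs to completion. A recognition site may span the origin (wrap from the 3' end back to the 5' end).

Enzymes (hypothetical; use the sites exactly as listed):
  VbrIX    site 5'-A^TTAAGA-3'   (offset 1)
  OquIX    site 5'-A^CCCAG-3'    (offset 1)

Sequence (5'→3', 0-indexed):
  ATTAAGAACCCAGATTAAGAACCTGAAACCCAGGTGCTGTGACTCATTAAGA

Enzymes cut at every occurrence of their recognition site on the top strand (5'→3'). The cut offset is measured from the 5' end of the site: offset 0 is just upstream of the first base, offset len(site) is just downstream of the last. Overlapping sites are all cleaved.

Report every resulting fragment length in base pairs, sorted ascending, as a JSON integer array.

[6,7,7,14,18]

Per-enzyme occurrences:
  VbrIX ATTAAGA/1: at [0, 13, 45] ⇒ [1, 14, 46]
  OquIX ACCCAG/1: at [7, 27] ⇒ [8, 28]

All cut coordinates (distinct, sorted): [1, 8, 14, 28, 46]

Fragments:
  1→8: 7 bp
  8→14: 6 bp
  14→28: 14 bp
  28→46: 18 bp
  46→1 (wrap): 52-46+1 = 7 bp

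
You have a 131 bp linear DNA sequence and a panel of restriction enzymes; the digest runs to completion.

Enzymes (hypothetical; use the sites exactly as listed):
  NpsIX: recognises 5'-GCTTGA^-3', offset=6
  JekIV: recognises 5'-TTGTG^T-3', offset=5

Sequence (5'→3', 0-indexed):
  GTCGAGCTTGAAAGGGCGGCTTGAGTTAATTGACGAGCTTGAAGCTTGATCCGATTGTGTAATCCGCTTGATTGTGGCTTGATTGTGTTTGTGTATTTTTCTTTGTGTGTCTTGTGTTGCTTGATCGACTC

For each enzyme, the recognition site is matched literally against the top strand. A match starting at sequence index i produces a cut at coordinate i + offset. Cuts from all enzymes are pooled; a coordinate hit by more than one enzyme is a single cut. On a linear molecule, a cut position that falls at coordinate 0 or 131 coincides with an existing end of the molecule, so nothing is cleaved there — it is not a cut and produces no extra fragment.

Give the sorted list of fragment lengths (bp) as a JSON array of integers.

Per-enzyme occurrences:
  NpsIX GCTTGA/6: at [5, 18, 36, 43, 65, 76, 118] ⇒ [11, 24, 42, 49, 71, 82, 124]
  JekIV TTGTGT/5: at [54, 82, 88, 102, 111] ⇒ [59, 87, 93, 107, 116]

Pooled cuts: [11, 24, 42, 49, 59, 71, 82, 87, 93, 107, 116, 124]

Fragments:
  [0,11): 11 bp
  [11,24): 13 bp
  [24,42): 18 bp
  [42,49): 7 bp
  [49,59): 10 bp
  [59,71): 12 bp
  [71,82): 11 bp
  [82,87): 5 bp
  [87,93): 6 bp
  [93,107): 14 bp
  [107,116): 9 bp
  [116,124): 8 bp
  [124,131): 7 bp

[5,6,7,7,8,9,10,11,11,12,13,14,18]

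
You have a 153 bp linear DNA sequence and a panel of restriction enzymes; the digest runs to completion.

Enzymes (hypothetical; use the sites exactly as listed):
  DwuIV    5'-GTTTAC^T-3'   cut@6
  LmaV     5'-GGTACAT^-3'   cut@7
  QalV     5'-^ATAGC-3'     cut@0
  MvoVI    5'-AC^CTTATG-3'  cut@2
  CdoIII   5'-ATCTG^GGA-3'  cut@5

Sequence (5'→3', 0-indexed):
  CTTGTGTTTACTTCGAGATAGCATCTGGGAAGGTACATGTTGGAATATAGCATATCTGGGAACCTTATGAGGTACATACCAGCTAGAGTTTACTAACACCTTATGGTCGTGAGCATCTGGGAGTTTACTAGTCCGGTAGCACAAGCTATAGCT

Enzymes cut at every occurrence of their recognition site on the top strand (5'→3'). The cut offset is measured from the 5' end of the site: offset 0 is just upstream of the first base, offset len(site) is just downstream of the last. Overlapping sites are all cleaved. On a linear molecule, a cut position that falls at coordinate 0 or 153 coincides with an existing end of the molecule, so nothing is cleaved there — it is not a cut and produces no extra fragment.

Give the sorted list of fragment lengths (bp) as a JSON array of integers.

Scan for sites:
  DwuIV GTTTACT/6: at [5, 87, 122] ⇒ [11, 93, 128]
  LmaV GGTACAT/7: at [31, 70] ⇒ [38, 77]
  QalV ATAGC/0: at [17, 46, 147] ⇒ [17, 46, 147]
  MvoVI ACCTTATG/2: at [61, 97] ⇒ [63, 99]
  CdoIII ATCTGGGA/5: at [22, 53, 114] ⇒ [27, 58, 119]

Pooled cuts: [11, 17, 27, 38, 46, 58, 63, 77, 93, 99, 119, 128, 147]

Fragment lengths:
  [0,11): 11 bp
  [11,17): 6 bp
  [17,27): 10 bp
  [27,38): 11 bp
  [38,46): 8 bp
  [46,58): 12 bp
  [58,63): 5 bp
  [63,77): 14 bp
  [77,93): 16 bp
  [93,99): 6 bp
  [99,119): 20 bp
  [119,128): 9 bp
  [128,147): 19 bp
  [147,153): 6 bp

[5,6,6,6,8,9,10,11,11,12,14,16,19,20]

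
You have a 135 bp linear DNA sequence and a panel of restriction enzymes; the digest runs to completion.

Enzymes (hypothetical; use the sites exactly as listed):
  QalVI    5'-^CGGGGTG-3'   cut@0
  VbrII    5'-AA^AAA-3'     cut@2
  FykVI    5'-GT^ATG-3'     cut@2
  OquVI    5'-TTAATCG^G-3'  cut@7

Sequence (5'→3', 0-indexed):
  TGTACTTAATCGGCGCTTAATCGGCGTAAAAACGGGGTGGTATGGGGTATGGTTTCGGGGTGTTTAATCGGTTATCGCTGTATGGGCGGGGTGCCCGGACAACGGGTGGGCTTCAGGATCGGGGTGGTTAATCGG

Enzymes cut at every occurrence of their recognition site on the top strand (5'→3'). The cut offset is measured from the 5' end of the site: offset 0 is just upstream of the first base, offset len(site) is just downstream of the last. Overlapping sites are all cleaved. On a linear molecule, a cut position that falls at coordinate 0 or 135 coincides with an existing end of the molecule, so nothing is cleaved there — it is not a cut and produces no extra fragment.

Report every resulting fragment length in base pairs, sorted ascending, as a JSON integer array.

Site scan:
  QalVI (CGGGGTG, off=0): starts [32, 55, 86, 119] → cuts [32, 55, 86, 119]
  VbrII (AAAAA, off=2): starts [27] → cuts [29]
  FykVI (GTATG, off=2): starts [39, 46, 79] → cuts [41, 48, 81]
  OquVI (TTAATCGG, off=7): starts [5, 16, 63, 127] → cuts [12, 23, 70, 134]

All cut coordinates (distinct, sorted): [12, 23, 29, 32, 41, 48, 55, 70, 81, 86, 119, 134]

Fragment lengths:
  [0,12): 12 bp
  [12,23): 11 bp
  [23,29): 6 bp
  [29,32): 3 bp
  [32,41): 9 bp
  [41,48): 7 bp
  [48,55): 7 bp
  [55,70): 15 bp
  [70,81): 11 bp
  [81,86): 5 bp
  [86,119): 33 bp
  [119,134): 15 bp
  [134,135): 1 bp

[1,3,5,6,7,7,9,11,11,12,15,15,33]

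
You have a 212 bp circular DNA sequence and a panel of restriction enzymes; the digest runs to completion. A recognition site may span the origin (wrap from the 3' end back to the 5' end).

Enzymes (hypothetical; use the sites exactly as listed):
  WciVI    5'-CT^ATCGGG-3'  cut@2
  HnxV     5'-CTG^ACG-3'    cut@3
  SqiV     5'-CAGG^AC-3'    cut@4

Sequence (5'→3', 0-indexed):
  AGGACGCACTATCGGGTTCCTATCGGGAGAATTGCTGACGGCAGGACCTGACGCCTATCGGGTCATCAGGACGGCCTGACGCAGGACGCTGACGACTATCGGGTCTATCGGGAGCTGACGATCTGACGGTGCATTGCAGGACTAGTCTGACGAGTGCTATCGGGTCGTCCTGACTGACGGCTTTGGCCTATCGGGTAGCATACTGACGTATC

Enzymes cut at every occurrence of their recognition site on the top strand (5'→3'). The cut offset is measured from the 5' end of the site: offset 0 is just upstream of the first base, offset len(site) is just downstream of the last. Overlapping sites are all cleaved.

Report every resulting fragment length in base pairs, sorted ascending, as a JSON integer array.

Per-enzyme occurrences:
  WciVI CTATCGGG/2: at [8, 19, 54, 95, 104, 156, 187] ⇒ [10, 21, 56, 97, 106, 158, 189]
  HnxV CTGACG/3: at [34, 47, 75, 88, 114, 122, 146, 173, 202] ⇒ [37, 50, 78, 91, 117, 125, 149, 176, 205]
  SqiV CAGGAC/4: at [41, 66, 81, 136, 211] ⇒ [3, 45, 70, 85, 140]

Pooled cuts: [3, 10, 21, 37, 45, 50, 56, 70, 78, 85, 91, 97, 106, 117, 125, 140, 149, 158, 176, 189, 205]

Fragments:
  3→10: 7 bp
  10→21: 11 bp
  21→37: 16 bp
  37→45: 8 bp
  45→50: 5 bp
  50→56: 6 bp
  56→70: 14 bp
  70→78: 8 bp
  78→85: 7 bp
  85→91: 6 bp
  91→97: 6 bp
  97→106: 9 bp
  106→117: 11 bp
  117→125: 8 bp
  125→140: 15 bp
  140→149: 9 bp
  149→158: 9 bp
  158→176: 18 bp
  176→189: 13 bp
  189→205: 16 bp
  205→3 (wrap): 212-205+3 = 10 bp

[5,6,6,6,7,7,8,8,8,9,9,9,10,11,11,13,14,15,16,16,18]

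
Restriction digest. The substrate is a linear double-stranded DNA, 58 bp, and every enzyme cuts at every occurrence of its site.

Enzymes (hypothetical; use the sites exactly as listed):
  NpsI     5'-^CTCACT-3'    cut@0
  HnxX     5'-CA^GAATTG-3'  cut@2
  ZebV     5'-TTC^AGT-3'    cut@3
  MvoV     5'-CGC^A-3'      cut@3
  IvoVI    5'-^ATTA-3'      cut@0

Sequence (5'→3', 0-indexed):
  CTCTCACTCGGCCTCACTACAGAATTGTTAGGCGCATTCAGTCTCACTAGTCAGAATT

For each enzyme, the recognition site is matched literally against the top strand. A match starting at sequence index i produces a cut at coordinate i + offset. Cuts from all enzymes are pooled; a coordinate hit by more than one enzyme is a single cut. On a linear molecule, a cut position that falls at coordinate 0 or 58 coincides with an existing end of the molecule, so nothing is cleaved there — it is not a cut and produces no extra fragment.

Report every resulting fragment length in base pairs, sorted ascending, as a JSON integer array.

[2,3,4,9,10,14,16]

Per-enzyme occurrences:
  NpsI CTCACT/0: at [2, 12, 42] ⇒ [2, 12, 42]
  HnxX CAGAATTG/2: at [19] ⇒ [21]
  ZebV TTCAGT/3: at [36] ⇒ [39]
  MvoV CGCA/3: at [32] ⇒ [35]
  IvoVI (ATTA, off=0): no sites

All cut coordinates (distinct, sorted): [2, 12, 21, 35, 39, 42]

Fragments:
  [0,2): 2 bp
  [2,12): 10 bp
  [12,21): 9 bp
  [21,35): 14 bp
  [35,39): 4 bp
  [39,42): 3 bp
  [42,58): 16 bp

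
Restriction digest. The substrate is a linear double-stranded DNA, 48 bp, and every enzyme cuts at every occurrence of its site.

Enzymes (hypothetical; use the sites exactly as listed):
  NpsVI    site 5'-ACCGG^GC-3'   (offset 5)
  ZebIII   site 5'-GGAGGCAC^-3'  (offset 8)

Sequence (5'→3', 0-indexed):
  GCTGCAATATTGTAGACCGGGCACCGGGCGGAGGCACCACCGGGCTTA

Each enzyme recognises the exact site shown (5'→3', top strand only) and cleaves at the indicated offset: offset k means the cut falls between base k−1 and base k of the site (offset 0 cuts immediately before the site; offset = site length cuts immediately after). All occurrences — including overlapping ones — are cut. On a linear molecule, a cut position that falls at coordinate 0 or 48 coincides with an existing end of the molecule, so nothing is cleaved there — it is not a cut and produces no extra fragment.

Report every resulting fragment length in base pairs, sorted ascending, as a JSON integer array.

[5,6,7,10,20]

Site scan:
  NpsVI (ACCGGGC, off=5): starts [15, 22, 38] → cuts [20, 27, 43]
  ZebIII (GGAGGCAC, off=8): starts [29] → cuts [37]

Pooled cuts: [20, 27, 37, 43]

Fragment lengths:
  [0,20): 20 bp
  [20,27): 7 bp
  [27,37): 10 bp
  [37,43): 6 bp
  [43,48): 5 bp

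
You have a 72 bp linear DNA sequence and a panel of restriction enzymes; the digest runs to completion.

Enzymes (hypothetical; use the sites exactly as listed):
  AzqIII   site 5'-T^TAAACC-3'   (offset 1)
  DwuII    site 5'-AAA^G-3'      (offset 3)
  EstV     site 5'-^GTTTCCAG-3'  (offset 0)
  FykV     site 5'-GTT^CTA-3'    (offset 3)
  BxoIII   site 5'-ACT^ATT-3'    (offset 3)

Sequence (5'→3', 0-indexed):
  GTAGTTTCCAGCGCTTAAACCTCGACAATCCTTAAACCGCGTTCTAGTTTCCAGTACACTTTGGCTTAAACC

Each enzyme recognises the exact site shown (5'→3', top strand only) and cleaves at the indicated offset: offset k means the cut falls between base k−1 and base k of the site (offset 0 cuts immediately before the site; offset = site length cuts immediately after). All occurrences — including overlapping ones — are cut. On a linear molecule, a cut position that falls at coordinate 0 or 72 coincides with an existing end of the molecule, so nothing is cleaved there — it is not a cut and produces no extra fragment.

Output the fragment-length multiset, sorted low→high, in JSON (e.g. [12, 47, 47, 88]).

[3,3,6,11,12,17,20]

Per-enzyme occurrences:
  AzqIII (TTAAACC, off=1): starts [14, 31, 65] → cuts [15, 32, 66]
  DwuII (AAAG, off=3): no sites
  EstV (GTTTCCAG, off=0): starts [3, 46] → cuts [3, 46]
  FykV (GTTCTA, off=3): starts [40] → cuts [43]
  BxoIII (ACTATT, off=3): no sites

Pooled cuts: [3, 15, 32, 43, 46, 66]

Fragments:
  [0,3): 3 bp
  [3,15): 12 bp
  [15,32): 17 bp
  [32,43): 11 bp
  [43,46): 3 bp
  [46,66): 20 bp
  [66,72): 6 bp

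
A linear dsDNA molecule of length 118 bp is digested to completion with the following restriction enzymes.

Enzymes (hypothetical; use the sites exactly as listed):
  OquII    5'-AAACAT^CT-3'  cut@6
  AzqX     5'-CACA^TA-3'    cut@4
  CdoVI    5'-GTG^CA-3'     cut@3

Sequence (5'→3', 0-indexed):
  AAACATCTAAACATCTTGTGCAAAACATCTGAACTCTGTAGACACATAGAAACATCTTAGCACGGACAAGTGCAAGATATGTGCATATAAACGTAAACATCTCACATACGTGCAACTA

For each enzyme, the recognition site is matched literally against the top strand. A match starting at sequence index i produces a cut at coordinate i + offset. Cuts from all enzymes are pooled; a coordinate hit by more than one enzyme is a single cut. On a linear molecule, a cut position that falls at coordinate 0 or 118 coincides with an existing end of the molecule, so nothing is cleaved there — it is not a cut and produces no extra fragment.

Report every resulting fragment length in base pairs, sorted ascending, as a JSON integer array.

Per-enzyme occurrences:
  OquII (AAACATCT, off=6): starts [0, 8, 22, 49, 94] → cuts [6, 14, 28, 55, 100]
  AzqX (CACATA, off=4): starts [42, 102] → cuts [46, 106]
  CdoVI (GTGCA, off=3): starts [17, 69, 80, 109] → cuts [20, 72, 83, 112]

Pooled cuts: [6, 14, 20, 28, 46, 55, 72, 83, 100, 106, 112]

Fragment lengths:
  [0,6): 6 bp
  [6,14): 8 bp
  [14,20): 6 bp
  [20,28): 8 bp
  [28,46): 18 bp
  [46,55): 9 bp
  [55,72): 17 bp
  [72,83): 11 bp
  [83,100): 17 bp
  [100,106): 6 bp
  [106,112): 6 bp
  [112,118): 6 bp

[6,6,6,6,6,8,8,9,11,17,17,18]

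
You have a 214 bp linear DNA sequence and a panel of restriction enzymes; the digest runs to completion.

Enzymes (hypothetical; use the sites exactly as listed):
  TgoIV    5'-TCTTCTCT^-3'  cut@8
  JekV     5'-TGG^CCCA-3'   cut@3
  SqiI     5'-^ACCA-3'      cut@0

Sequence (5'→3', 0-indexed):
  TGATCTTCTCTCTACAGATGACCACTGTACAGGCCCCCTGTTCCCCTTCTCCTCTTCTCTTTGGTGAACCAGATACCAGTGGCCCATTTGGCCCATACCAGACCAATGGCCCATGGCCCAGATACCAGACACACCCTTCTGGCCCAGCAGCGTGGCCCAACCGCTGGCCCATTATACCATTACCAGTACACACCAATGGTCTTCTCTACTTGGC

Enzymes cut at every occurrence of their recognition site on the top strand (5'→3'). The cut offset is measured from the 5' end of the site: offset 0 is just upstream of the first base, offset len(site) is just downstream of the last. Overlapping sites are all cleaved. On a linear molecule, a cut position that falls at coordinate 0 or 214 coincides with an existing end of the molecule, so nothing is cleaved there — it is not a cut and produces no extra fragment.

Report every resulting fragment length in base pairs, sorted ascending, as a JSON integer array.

[5,5,6,7,7,7,7,7,8,8,8,9,9,10,11,12,13,16,19,40]

Per-enzyme occurrences:
  TgoIV TCTTCTCT/8: at [3, 52, 199] ⇒ [11, 60, 207]
  JekV TGGCCCA/3: at [79, 88, 106, 113, 139, 152, 164] ⇒ [82, 91, 109, 116, 142, 155, 167]
  SqiI ACCA/0: at [20, 67, 74, 96, 101, 123, 175, 181, 191] ⇒ [20, 67, 74, 96, 101, 123, 175, 181, 191]

Pooled cuts: [11, 20, 60, 67, 74, 82, 91, 96, 101, 109, 116, 123, 142, 155, 167, 175, 181, 191, 207]

Fragment lengths:
  [0,11): 11 bp
  [11,20): 9 bp
  [20,60): 40 bp
  [60,67): 7 bp
  [67,74): 7 bp
  [74,82): 8 bp
  [82,91): 9 bp
  [91,96): 5 bp
  [96,101): 5 bp
  [101,109): 8 bp
  [109,116): 7 bp
  [116,123): 7 bp
  [123,142): 19 bp
  [142,155): 13 bp
  [155,167): 12 bp
  [167,175): 8 bp
  [175,181): 6 bp
  [181,191): 10 bp
  [191,207): 16 bp
  [207,214): 7 bp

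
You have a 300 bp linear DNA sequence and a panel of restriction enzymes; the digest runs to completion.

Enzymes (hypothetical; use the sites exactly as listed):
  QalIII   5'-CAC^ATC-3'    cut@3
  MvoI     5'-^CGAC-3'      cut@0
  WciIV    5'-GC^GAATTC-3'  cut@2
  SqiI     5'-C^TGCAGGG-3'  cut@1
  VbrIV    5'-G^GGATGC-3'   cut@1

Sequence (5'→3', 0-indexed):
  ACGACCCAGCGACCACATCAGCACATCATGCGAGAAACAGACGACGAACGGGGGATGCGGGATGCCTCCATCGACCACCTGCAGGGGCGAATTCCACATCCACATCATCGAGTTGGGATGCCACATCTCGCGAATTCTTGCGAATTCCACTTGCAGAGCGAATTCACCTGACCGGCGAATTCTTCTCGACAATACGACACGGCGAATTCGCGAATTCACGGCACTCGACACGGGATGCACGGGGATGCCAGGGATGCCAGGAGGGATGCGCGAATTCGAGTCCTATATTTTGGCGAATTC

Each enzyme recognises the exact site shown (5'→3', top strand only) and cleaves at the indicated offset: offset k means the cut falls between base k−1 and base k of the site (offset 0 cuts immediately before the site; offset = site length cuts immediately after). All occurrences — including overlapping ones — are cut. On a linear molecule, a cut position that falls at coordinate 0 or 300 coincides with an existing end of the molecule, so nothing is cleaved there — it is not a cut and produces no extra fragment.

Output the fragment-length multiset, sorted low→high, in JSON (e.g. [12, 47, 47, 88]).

Per-enzyme occurrences:
  QalIII CACATC/3: at [13, 21, 94, 100, 121] ⇒ [16, 24, 97, 103, 124]
  MvoI CGAC/0: at [1, 9, 41, 71, 186, 194, 225] ⇒ [1, 9, 41, 71, 186, 194, 225]
  WciIV GCGAATTC/2: at [86, 129, 139, 157, 174, 201, 209, 269, 292] ⇒ [88, 131, 141, 159, 176, 203, 211, 271, 294]
  SqiI CTGCAGGG/1: at [78] ⇒ [79]
  VbrIV GGGATGC/1: at [51, 58, 114, 231, 241, 250, 262] ⇒ [52, 59, 115, 232, 242, 251, 263]

All cut coordinates (distinct, sorted): [1, 9, 16, 24, 41, 52, 59, 71, 79, 88, 97, 103, 115, 124, 131, 141, 159, 176, 186, 194, 203, 211, 225, 232, 242, 251, 263, 271, 294]

Fragment lengths:
  [0,1): 1 bp
  [1,9): 8 bp
  [9,16): 7 bp
  [16,24): 8 bp
  [24,41): 17 bp
  [41,52): 11 bp
  [52,59): 7 bp
  [59,71): 12 bp
  [71,79): 8 bp
  [79,88): 9 bp
  [88,97): 9 bp
  [97,103): 6 bp
  [103,115): 12 bp
  [115,124): 9 bp
  [124,131): 7 bp
  [131,141): 10 bp
  [141,159): 18 bp
  [159,176): 17 bp
  [176,186): 10 bp
  [186,194): 8 bp
  [194,203): 9 bp
  [203,211): 8 bp
  [211,225): 14 bp
  [225,232): 7 bp
  [232,242): 10 bp
  [242,251): 9 bp
  [251,263): 12 bp
  [263,271): 8 bp
  [271,294): 23 bp
  [294,300): 6 bp

[1,6,6,7,7,7,7,8,8,8,8,8,8,9,9,9,9,9,10,10,10,11,12,12,12,14,17,17,18,23]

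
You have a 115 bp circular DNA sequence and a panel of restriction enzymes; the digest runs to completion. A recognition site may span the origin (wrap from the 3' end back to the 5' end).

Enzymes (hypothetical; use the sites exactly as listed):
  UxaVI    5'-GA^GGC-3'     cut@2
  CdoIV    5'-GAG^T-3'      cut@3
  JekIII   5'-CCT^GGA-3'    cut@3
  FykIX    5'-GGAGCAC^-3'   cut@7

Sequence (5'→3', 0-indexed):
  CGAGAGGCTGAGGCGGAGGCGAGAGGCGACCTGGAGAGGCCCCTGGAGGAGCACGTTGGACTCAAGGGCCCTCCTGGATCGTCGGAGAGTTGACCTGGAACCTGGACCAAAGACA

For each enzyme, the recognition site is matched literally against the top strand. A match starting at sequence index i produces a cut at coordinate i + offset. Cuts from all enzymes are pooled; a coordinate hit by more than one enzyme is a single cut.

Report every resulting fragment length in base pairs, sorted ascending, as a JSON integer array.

[5,6,6,7,7,7,7,8,10,14,17,21]

Per-enzyme occurrences:
  UxaVI GAGGC/2: at [3, 9, 15, 22, 35] ⇒ [5, 11, 17, 24, 37]
  CdoIV GAGT/3: at [86] ⇒ [89]
  JekIII CCTGGA/3: at [29, 41, 72, 93, 100] ⇒ [32, 44, 75, 96, 103]
  FykIX GGAGCAC/7: at [47] ⇒ [54]

All cut coordinates (distinct, sorted): [5, 11, 17, 24, 32, 37, 44, 54, 75, 89, 96, 103]

Fragment lengths:
  5→11: 6 bp
  11→17: 6 bp
  17→24: 7 bp
  24→32: 8 bp
  32→37: 5 bp
  37→44: 7 bp
  44→54: 10 bp
  54→75: 21 bp
  75→89: 14 bp
  89→96: 7 bp
  96→103: 7 bp
  103→5 (wrap): 115-103+5 = 17 bp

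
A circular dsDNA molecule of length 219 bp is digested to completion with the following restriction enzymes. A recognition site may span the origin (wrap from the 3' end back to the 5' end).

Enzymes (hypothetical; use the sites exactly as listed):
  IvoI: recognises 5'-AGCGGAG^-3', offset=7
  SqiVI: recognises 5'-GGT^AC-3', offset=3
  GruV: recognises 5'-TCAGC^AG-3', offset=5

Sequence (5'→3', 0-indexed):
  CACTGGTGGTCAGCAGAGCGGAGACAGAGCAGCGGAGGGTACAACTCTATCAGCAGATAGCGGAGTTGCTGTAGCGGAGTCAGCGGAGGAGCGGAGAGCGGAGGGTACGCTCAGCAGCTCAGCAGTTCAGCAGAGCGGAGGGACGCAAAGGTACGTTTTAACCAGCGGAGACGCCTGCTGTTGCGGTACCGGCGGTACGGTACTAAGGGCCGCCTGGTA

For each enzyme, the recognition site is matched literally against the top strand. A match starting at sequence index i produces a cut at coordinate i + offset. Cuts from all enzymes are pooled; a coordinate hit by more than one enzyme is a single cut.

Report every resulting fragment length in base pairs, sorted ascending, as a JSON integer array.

Per-enzyme occurrences:
  IvoI (AGCGGAG, off=7): starts [16, 30, 58, 72, 81, 89, 96, 133, 163] → cuts [23, 37, 65, 79, 88, 96, 103, 140, 170]
  SqiVI (GGTAC, off=3): starts [37, 103, 149, 184, 193, 198, 215] → cuts [40, 106, 152, 187, 196, 201, 218]
  GruV (TCAGCAG, off=5): starts [9, 49, 110, 118, 126] → cuts [14, 54, 115, 123, 131]

Pooled cuts: [14, 23, 37, 40, 54, 65, 79, 88, 96, 103, 106, 115, 123, 131, 140, 152, 170, 187, 196, 201, 218]

Fragment lengths:
  14→23: 9 bp
  23→37: 14 bp
  37→40: 3 bp
  40→54: 14 bp
  54→65: 11 bp
  65→79: 14 bp
  79→88: 9 bp
  88→96: 8 bp
  96→103: 7 bp
  103→106: 3 bp
  106→115: 9 bp
  115→123: 8 bp
  123→131: 8 bp
  131→140: 9 bp
  140→152: 12 bp
  152→170: 18 bp
  170→187: 17 bp
  187→196: 9 bp
  196→201: 5 bp
  201→218: 17 bp
  218→14 (wrap): 219-218+14 = 15 bp

[3,3,5,7,8,8,8,9,9,9,9,9,11,12,14,14,14,15,17,17,18]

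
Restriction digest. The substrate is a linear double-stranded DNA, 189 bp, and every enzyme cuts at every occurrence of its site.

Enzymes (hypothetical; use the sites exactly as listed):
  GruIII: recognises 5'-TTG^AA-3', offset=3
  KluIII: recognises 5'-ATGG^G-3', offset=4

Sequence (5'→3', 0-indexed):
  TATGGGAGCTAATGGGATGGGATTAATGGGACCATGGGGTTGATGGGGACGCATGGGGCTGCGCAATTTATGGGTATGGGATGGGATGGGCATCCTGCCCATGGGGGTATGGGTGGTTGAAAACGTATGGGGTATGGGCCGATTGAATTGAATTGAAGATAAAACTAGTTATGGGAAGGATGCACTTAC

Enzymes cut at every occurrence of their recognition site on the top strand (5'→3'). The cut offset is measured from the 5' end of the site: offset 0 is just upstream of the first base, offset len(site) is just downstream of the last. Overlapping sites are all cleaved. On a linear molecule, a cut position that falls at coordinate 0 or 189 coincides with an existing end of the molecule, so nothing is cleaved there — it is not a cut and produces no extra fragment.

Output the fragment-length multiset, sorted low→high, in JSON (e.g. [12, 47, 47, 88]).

Per-enzyme occurrences:
  GruIII (TTGAA, off=3): starts [116, 142, 147, 152] → cuts [119, 145, 150, 155]
  KluIII (ATGGG, off=4): starts [1, 11, 16, 25, 33, 42, 52, 69, 75, 80, 85, 100, 108, 126, 133, 170] → cuts [5, 15, 20, 29, 37, 46, 56, 73, 79, 84, 89, 104, 112, 130, 137, 174]

Pooled cuts: [5, 15, 20, 29, 37, 46, 56, 73, 79, 84, 89, 104, 112, 119, 130, 137, 145, 150, 155, 174]

Fragment lengths:
  [0,5): 5 bp
  [5,15): 10 bp
  [15,20): 5 bp
  [20,29): 9 bp
  [29,37): 8 bp
  [37,46): 9 bp
  [46,56): 10 bp
  [56,73): 17 bp
  [73,79): 6 bp
  [79,84): 5 bp
  [84,89): 5 bp
  [89,104): 15 bp
  [104,112): 8 bp
  [112,119): 7 bp
  [119,130): 11 bp
  [130,137): 7 bp
  [137,145): 8 bp
  [145,150): 5 bp
  [150,155): 5 bp
  [155,174): 19 bp
  [174,189): 15 bp

[5,5,5,5,5,5,6,7,7,8,8,8,9,9,10,10,11,15,15,17,19]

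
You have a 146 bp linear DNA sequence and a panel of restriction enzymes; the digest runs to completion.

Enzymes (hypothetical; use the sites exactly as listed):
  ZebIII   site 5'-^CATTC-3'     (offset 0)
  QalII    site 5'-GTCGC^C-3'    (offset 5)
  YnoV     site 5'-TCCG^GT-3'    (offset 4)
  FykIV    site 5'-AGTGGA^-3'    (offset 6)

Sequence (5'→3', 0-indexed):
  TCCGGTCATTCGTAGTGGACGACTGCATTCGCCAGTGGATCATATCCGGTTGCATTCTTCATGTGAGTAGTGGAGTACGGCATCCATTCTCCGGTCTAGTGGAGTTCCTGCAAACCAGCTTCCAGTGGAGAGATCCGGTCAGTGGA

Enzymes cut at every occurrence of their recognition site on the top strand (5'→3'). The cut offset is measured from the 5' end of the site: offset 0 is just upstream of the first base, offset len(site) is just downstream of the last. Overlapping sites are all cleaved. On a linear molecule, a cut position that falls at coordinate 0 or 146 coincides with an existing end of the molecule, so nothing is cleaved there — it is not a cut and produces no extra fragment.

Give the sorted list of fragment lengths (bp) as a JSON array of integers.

Per-enzyme occurrences:
  ZebIII (CATTC, off=0): starts [6, 25, 52, 84] → cuts [6, 25, 52, 84]
  QalII (GTCGCC, off=5): no sites
  YnoV (TCCGGT, off=4): starts [0, 44, 89, 133] → cuts [4, 48, 93, 137]
  FykIV (AGTGGA, off=6): starts [13, 33, 68, 97, 123, 140] → cuts [19, 39, 74, 103, 129] (position 146 is a terminus of the linear molecule — no cut)

All cut coordinates (distinct, sorted): [4, 6, 19, 25, 39, 48, 52, 74, 84, 93, 103, 129, 137]

Fragment lengths:
  [0,4): 4 bp
  [4,6): 2 bp
  [6,19): 13 bp
  [19,25): 6 bp
  [25,39): 14 bp
  [39,48): 9 bp
  [48,52): 4 bp
  [52,74): 22 bp
  [74,84): 10 bp
  [84,93): 9 bp
  [93,103): 10 bp
  [103,129): 26 bp
  [129,137): 8 bp
  [137,146): 9 bp

[2,4,4,6,8,9,9,9,10,10,13,14,22,26]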